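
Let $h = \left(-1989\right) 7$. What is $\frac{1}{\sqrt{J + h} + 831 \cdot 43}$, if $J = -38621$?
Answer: $\frac{35733}{1276899833} - \frac{8 i \sqrt{821}}{1276899833} \approx 2.7984 \cdot 10^{-5} - 1.7952 \cdot 10^{-7} i$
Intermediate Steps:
$h = -13923$
$\frac{1}{\sqrt{J + h} + 831 \cdot 43} = \frac{1}{\sqrt{-38621 - 13923} + 831 \cdot 43} = \frac{1}{\sqrt{-52544} + 35733} = \frac{1}{8 i \sqrt{821} + 35733} = \frac{1}{35733 + 8 i \sqrt{821}}$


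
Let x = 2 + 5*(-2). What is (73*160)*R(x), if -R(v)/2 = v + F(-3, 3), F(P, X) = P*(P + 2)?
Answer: 116800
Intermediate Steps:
x = -8 (x = 2 - 10 = -8)
F(P, X) = P*(2 + P)
R(v) = -6 - 2*v (R(v) = -2*(v - 3*(2 - 3)) = -2*(v - 3*(-1)) = -2*(v + 3) = -2*(3 + v) = -6 - 2*v)
(73*160)*R(x) = (73*160)*(-6 - 2*(-8)) = 11680*(-6 + 16) = 11680*10 = 116800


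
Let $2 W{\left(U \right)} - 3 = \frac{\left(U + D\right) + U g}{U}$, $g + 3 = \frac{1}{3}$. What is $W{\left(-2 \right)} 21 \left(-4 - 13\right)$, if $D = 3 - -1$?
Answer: $119$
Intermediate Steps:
$g = - \frac{8}{3}$ ($g = -3 + \frac{1}{3} = - \frac{8}{3} \approx -2.6667$)
$D = 4$ ($D = 3 + 1 = 4$)
$W{\left(U \right)} = \frac{3}{2} + \frac{4 - \frac{5 U}{3}}{2 U}$ ($W{\left(U \right)} = \frac{3}{2} + \frac{\left(\left(U + 4\right) + U \left(- \frac{8}{3}\right)\right) \frac{1}{U}}{2} = \frac{3}{2} + \frac{\left(\left(4 + U\right) - \frac{8 U}{3}\right) \frac{1}{U}}{2} = \frac{3}{2} + \frac{\left(4 - \frac{5 U}{3}\right) \frac{1}{U}}{2} = \frac{3}{2} + \frac{\frac{1}{U} \left(4 - \frac{5 U}{3}\right)}{2} = \frac{3}{2} + \frac{4 - \frac{5 U}{3}}{2 U}$)
$W{\left(-2 \right)} 21 \left(-4 - 13\right) = \left(\frac{2}{3} + \frac{2}{-2}\right) 21 \left(-4 - 13\right) = \left(\frac{2}{3} + 2 \left(- \frac{1}{2}\right)\right) 21 \left(-17\right) = \left(\frac{2}{3} - 1\right) \left(-357\right) = \left(- \frac{1}{3}\right) \left(-357\right) = 119$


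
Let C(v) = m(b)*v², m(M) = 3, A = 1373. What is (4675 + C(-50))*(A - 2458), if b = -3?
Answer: -13209875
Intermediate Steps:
C(v) = 3*v²
(4675 + C(-50))*(A - 2458) = (4675 + 3*(-50)²)*(1373 - 2458) = (4675 + 3*2500)*(-1085) = (4675 + 7500)*(-1085) = 12175*(-1085) = -13209875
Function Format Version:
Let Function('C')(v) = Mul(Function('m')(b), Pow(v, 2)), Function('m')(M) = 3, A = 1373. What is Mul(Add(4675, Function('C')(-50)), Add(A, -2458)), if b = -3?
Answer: -13209875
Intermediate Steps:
Function('C')(v) = Mul(3, Pow(v, 2))
Mul(Add(4675, Function('C')(-50)), Add(A, -2458)) = Mul(Add(4675, Mul(3, Pow(-50, 2))), Add(1373, -2458)) = Mul(Add(4675, Mul(3, 2500)), -1085) = Mul(Add(4675, 7500), -1085) = Mul(12175, -1085) = -13209875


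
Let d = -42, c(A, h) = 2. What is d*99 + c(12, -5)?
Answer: -4156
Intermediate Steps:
d*99 + c(12, -5) = -42*99 + 2 = -4158 + 2 = -4156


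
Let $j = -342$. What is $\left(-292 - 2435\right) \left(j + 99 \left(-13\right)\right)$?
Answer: $4442283$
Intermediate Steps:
$\left(-292 - 2435\right) \left(j + 99 \left(-13\right)\right) = \left(-292 - 2435\right) \left(-342 + 99 \left(-13\right)\right) = - 2727 \left(-342 - 1287\right) = \left(-2727\right) \left(-1629\right) = 4442283$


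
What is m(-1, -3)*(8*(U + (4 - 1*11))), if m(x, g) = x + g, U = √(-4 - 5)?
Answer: 224 - 96*I ≈ 224.0 - 96.0*I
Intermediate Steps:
U = 3*I (U = √(-9) = 3*I ≈ 3.0*I)
m(x, g) = g + x
m(-1, -3)*(8*(U + (4 - 1*11))) = (-3 - 1)*(8*(3*I + (4 - 1*11))) = -32*(3*I + (4 - 11)) = -32*(3*I - 7) = -32*(-7 + 3*I) = -4*(-56 + 24*I) = 224 - 96*I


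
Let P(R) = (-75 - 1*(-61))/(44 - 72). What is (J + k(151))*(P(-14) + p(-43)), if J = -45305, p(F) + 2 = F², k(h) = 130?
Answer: -166921625/2 ≈ -8.3461e+7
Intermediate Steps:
P(R) = ½ (P(R) = (-75 + 61)/(-28) = -14*(-1/28) = ½)
p(F) = -2 + F²
(J + k(151))*(P(-14) + p(-43)) = (-45305 + 130)*(½ + (-2 + (-43)²)) = -45175*(½ + (-2 + 1849)) = -45175*(½ + 1847) = -45175*3695/2 = -166921625/2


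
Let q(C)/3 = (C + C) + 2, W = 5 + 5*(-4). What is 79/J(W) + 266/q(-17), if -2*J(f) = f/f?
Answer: -7717/48 ≈ -160.77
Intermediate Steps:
W = -15 (W = 5 - 20 = -15)
J(f) = -1/2 (J(f) = -f/(2*f) = -1/2*1 = -1/2)
q(C) = 6 + 6*C (q(C) = 3*((C + C) + 2) = 3*(2*C + 2) = 3*(2 + 2*C) = 6 + 6*C)
79/J(W) + 266/q(-17) = 79/(-1/2) + 266/(6 + 6*(-17)) = 79*(-2) + 266/(6 - 102) = -158 + 266/(-96) = -158 + 266*(-1/96) = -158 - 133/48 = -7717/48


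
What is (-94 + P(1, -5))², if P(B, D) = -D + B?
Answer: 7744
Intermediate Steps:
P(B, D) = B - D
(-94 + P(1, -5))² = (-94 + (1 - 1*(-5)))² = (-94 + (1 + 5))² = (-94 + 6)² = (-88)² = 7744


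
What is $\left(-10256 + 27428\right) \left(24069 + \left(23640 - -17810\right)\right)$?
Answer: $1125092268$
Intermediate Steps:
$\left(-10256 + 27428\right) \left(24069 + \left(23640 - -17810\right)\right) = 17172 \left(24069 + \left(23640 + 17810\right)\right) = 17172 \left(24069 + 41450\right) = 17172 \cdot 65519 = 1125092268$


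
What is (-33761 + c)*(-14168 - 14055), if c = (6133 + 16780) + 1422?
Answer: 266029998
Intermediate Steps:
c = 24335 (c = 22913 + 1422 = 24335)
(-33761 + c)*(-14168 - 14055) = (-33761 + 24335)*(-14168 - 14055) = -9426*(-28223) = 266029998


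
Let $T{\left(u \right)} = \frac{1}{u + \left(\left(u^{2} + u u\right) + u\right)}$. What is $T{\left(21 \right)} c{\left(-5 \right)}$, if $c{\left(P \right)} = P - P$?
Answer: $0$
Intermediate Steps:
$c{\left(P \right)} = 0$
$T{\left(u \right)} = \frac{1}{2 u + 2 u^{2}}$ ($T{\left(u \right)} = \frac{1}{u + \left(\left(u^{2} + u^{2}\right) + u\right)} = \frac{1}{u + \left(2 u^{2} + u\right)} = \frac{1}{u + \left(u + 2 u^{2}\right)} = \frac{1}{2 u + 2 u^{2}}$)
$T{\left(21 \right)} c{\left(-5 \right)} = \frac{1}{2 \cdot 21 \left(1 + 21\right)} 0 = \frac{1}{2} \cdot \frac{1}{21} \cdot \frac{1}{22} \cdot 0 = \frac{1}{924} \cdot 0 = 0$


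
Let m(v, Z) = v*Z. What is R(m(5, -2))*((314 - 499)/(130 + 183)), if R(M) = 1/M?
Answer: 37/626 ≈ 0.059105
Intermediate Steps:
m(v, Z) = Z*v
R(m(5, -2))*((314 - 499)/(130 + 183)) = ((314 - 499)/(130 + 183))/((-2*5)) = (-185/313)/(-10) = -(-37)/(2*313) = -1/10*(-185/313) = 37/626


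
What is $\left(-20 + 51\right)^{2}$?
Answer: $961$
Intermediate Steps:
$\left(-20 + 51\right)^{2} = 31^{2} = 961$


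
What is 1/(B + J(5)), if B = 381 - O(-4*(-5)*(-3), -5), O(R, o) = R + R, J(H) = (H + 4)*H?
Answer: 1/546 ≈ 0.0018315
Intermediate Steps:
J(H) = H*(4 + H) (J(H) = (4 + H)*H = H*(4 + H))
O(R, o) = 2*R
B = 501 (B = 381 - 2*-4*(-5)*(-3) = 381 - 2*20*(-3) = 381 - 2*(-60) = 381 - 1*(-120) = 381 + 120 = 501)
1/(B + J(5)) = 1/(501 + 5*(4 + 5)) = 1/(501 + 5*9) = 1/(501 + 45) = 1/546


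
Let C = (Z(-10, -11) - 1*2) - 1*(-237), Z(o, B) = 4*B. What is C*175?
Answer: 33425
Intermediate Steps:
C = 191 (C = (4*(-11) - 1*2) - 1*(-237) = (-44 - 2) + 237 = -46 + 237 = 191)
C*175 = 191*175 = 33425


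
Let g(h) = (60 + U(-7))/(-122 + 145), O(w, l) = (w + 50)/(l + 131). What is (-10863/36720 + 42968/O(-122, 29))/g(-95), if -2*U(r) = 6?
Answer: -1581227299/41040 ≈ -38529.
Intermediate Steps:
U(r) = -3 (U(r) = -1/2*6 = -3)
O(w, l) = (50 + w)/(131 + l)
g(h) = 57/23 (g(h) = (60 - 3)/(-122 + 145) = 57/23)
(-10863/36720 + 42968/O(-122, 29))/g(-95) = (-10863/36720 + 42968/(((50 - 122)/(131 + 29))))/(57/23) = (-10863*1/36720 + 42968/((-72/160)))*(23/57) = (-71/240 + 42968/(((1/160)*(-72))))*(23/57) = (-71/240 + 42968/(-9/20))*(23/57) = (-71/240 + 42968*(-20/9))*(23/57) = (-71/240 - 859360/9)*(23/57) = -68749013/720*23/57 = -1581227299/41040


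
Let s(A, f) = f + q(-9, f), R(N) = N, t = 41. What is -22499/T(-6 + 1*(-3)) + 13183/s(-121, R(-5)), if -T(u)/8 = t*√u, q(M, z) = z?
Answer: -13183/10 - 22499*I/984 ≈ -1318.3 - 22.865*I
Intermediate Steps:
s(A, f) = 2*f (s(A, f) = f + f = 2*f)
T(u) = -328*√u
-22499/T(-6 + 1*(-3)) + 13183/s(-121, R(-5)) = -22499*(-1/(328*√(-6 + 1*(-3)))) + 13183/((2*(-5))) = -22499*(-1/(328*√(-6 - 3))) + 13183/(-10) = -22499*I/984 + 13183*(-⅒) = -22499*I/984 - 13183/10 = -13183/10 - 22499*I/984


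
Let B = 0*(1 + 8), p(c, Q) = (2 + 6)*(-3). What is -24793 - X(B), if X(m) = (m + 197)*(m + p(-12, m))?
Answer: -20065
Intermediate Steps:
p(c, Q) = -24 (p(c, Q) = 8*(-3) = -24)
B = 0 (B = 0*9 = 0)
X(m) = (-24 + m)*(197 + m) (X(m) = (m + 197)*(m - 24) = (197 + m)*(-24 + m) = (-24 + m)*(197 + m))
-24793 - X(B) = -24793 - (-4728 + 0² + 173*0) = -24793 - (-4728 + 0 + 0) = -24793 - 1*(-4728) = -24793 + 4728 = -20065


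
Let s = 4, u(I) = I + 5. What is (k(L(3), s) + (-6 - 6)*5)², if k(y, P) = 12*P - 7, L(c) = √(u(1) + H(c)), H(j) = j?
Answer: 361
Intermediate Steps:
u(I) = 5 + I
L(c) = √(6 + c) (L(c) = √((5 + 1) + c) = √(6 + c))
k(y, P) = -7 + 12*P
(k(L(3), s) + (-6 - 6)*5)² = ((-7 + 12*4) + (-6 - 6)*5)² = ((-7 + 48) - 12*5)² = (41 - 60)² = (-19)² = 361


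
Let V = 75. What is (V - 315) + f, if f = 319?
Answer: 79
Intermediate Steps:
(V - 315) + f = (75 - 315) + 319 = -240 + 319 = 79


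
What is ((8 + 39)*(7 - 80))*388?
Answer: -1331228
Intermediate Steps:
((8 + 39)*(7 - 80))*388 = (47*(-73))*388 = -3431*388 = -1331228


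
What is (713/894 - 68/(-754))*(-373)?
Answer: -111600481/337038 ≈ -331.12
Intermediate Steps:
(713/894 - 68/(-754))*(-373) = (713*(1/894) - 68*(-1/754))*(-373) = (713/894 + 34/377)*(-373) = (299197/337038)*(-373) = -111600481/337038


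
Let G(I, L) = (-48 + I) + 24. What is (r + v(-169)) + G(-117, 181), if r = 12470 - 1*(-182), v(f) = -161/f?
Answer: 2114520/169 ≈ 12512.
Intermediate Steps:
r = 12652 (r = 12470 + 182 = 12652)
G(I, L) = -24 + I
(r + v(-169)) + G(-117, 181) = (12652 - 161/(-169)) + (-24 - 117) = (12652 - 161*(-1/169)) - 141 = (12652 + 161/169) - 141 = 2138349/169 - 141 = 2114520/169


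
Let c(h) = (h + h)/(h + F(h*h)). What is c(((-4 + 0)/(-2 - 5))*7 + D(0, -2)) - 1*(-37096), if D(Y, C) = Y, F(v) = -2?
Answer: 37100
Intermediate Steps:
c(h) = 2*h/(-2 + h) (c(h) = (h + h)/(h - 2) = (2*h)/(-2 + h) = 2*h/(-2 + h))
c(((-4 + 0)/(-2 - 5))*7 + D(0, -2)) - 1*(-37096) = 2*(((-4 + 0)/(-2 - 5))*7 + 0)/(-2 + (((-4 + 0)/(-2 - 5))*7 + 0)) - 1*(-37096) = 2*(-4/(-7)*7 + 0)/(-2 + (-4/(-7)*7 + 0)) + 37096 = 2*(-4*(-⅐)*7 + 0)/(-2 + (-4*(-⅐)*7 + 0)) + 37096 = 2*((4/7)*7 + 0)/(-2 + ((4/7)*7 + 0)) + 37096 = 2*(4 + 0)/(-2 + (4 + 0)) + 37096 = 2*4/(-2 + 4) + 37096 = 2*4/2 + 37096 = 2*4*(½) + 37096 = 4 + 37096 = 37100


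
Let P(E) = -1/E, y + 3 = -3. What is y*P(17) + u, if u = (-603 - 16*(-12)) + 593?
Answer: 3100/17 ≈ 182.35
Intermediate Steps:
y = -6 (y = -3 - 3 = -6)
u = 182 (u = (-603 + 192) + 593 = -411 + 593 = 182)
y*P(17) + u = -(-6)/17 + 182 = -6*(-1/17) + 182 = 6/17 + 182 = 3100/17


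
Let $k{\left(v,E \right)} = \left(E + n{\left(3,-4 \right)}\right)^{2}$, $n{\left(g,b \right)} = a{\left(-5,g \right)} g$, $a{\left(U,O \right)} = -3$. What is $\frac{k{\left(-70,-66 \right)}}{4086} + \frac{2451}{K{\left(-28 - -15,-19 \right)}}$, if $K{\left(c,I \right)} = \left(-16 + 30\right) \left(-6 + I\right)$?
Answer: $- \frac{223501}{39725} \approx -5.6262$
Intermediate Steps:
$K{\left(c,I \right)} = -84 + 14 I$ ($K{\left(c,I \right)} = 14 \left(-6 + I\right) = -84 + 14 I$)
$n{\left(g,b \right)} = - 3 g$
$k{\left(v,E \right)} = \left(-9 + E\right)^{2}$ ($k{\left(v,E \right)} = \left(E - 9\right)^{2} = \left(-9 + E\right)^{2}$)
$\frac{k{\left(-70,-66 \right)}}{4086} + \frac{2451}{K{\left(-28 - -15,-19 \right)}} = \frac{\left(-9 - 66\right)^{2}}{4086} + \frac{2451}{-84 + 14 \left(-19\right)} = \left(-75\right)^{2} \cdot \frac{1}{4086} + \frac{2451}{-84 - 266} = 5625 \cdot \frac{1}{4086} + \frac{2451}{-350} = \frac{625}{454} + 2451 \left(- \frac{1}{350}\right) = \frac{625}{454} - \frac{2451}{350} = - \frac{223501}{39725}$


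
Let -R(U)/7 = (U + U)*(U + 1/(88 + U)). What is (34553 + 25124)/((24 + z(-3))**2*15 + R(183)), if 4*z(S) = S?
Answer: -258759472/1997799063 ≈ -0.12952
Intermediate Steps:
z(S) = S/4
R(U) = -14*U*(U + 1/(88 + U)) (R(U) = -7*(U + U)*(U + 1/(88 + U)) = -7*2*U*(U + 1/(88 + U)) = -14*U*(U + 1/(88 + U)))
(34553 + 25124)/((24 + z(-3))**2*15 + R(183)) = (34553 + 25124)/((24 + (1/4)*(-3))**2*15 - 14*183*(1 + 183**2 + 88*183)/(88 + 183)) = 59677/((24 - 3/4)**2*15 - 14*183*(1 + 33489 + 16104)/271) = 59677/((93/4)**2*15 - 14*183*1/271*49594) = 59677/((8649/16)*15 - 127059828/271) = 59677/(129735/16 - 127059828/271) = 59677/(-1997799063/4336) = 59677*(-4336/1997799063) = -258759472/1997799063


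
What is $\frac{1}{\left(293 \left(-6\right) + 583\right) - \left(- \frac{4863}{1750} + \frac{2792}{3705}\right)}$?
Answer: $- \frac{1296750}{1521054967} \approx -0.00085253$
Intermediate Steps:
$\frac{1}{\left(293 \left(-6\right) + 583\right) - \left(- \frac{4863}{1750} + \frac{2792}{3705}\right)} = \frac{1}{\left(-1758 + 583\right) - - \frac{2626283}{1296750}} = \frac{1}{-1175 + \left(- \frac{2792}{3705} + \frac{4863}{1750}\right)} = \frac{1}{-1175 + \frac{2626283}{1296750}} = \frac{1}{- \frac{1521054967}{1296750}} = - \frac{1296750}{1521054967}$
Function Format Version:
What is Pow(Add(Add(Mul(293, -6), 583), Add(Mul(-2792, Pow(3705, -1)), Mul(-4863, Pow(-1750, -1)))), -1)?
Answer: Rational(-1296750, 1521054967) ≈ -0.00085253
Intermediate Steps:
Pow(Add(Add(Mul(293, -6), 583), Add(Mul(-2792, Pow(3705, -1)), Mul(-4863, Pow(-1750, -1)))), -1) = Pow(Add(Add(-1758, 583), Add(Mul(-2792, Rational(1, 3705)), Mul(-4863, Rational(-1, 1750)))), -1) = Pow(Add(-1175, Add(Rational(-2792, 3705), Rational(4863, 1750))), -1) = Pow(Add(-1175, Rational(2626283, 1296750)), -1) = Pow(Rational(-1521054967, 1296750), -1) = Rational(-1296750, 1521054967)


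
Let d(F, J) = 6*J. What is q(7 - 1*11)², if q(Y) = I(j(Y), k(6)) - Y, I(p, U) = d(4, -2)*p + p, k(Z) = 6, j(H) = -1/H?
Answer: 25/16 ≈ 1.5625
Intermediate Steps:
I(p, U) = -11*p (I(p, U) = (6*(-2))*p + p = -12*p + p = -11*p)
q(Y) = -Y + 11/Y (q(Y) = -(-11)/Y - Y = 11/Y - Y = -Y + 11/Y)
q(7 - 1*11)² = (-(7 - 1*11) + 11/(7 - 1*11))² = (-(7 - 11) + 11/(7 - 11))² = (-1*(-4) + 11/(-4))² = (4 + 11*(-¼))² = (4 - 11/4)² = (5/4)² = 25/16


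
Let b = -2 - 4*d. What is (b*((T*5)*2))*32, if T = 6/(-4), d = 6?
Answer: 12480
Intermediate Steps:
b = -26 (b = -2 - 4*6 = -2 - 24 = -26)
T = -3/2 (T = 6*(-¼) = -3/2 ≈ -1.5000)
(b*((T*5)*2))*32 = -26*(-3/2*5)*2*32 = -(-195)*2*32 = -26*(-15)*32 = 390*32 = 12480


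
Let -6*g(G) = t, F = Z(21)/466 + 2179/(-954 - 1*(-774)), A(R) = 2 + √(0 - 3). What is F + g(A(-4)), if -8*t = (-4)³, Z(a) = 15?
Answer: -562277/41940 ≈ -13.407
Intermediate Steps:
A(R) = 2 + I*√3 (A(R) = 2 + √(-3) = 2 + I*√3)
F = -506357/41940 (F = 15/466 + 2179/(-954 - 1*(-774)) = 15*(1/466) + 2179/(-954 + 774) = 15/466 + 2179/(-180) = 15/466 + 2179*(-1/180) = 15/466 - 2179/180 = -506357/41940 ≈ -12.073)
t = 8 (t = -⅛*(-4)³ = -⅛*(-64) = 8)
g(G) = -4/3 (g(G) = -⅙*8 = -4/3)
F + g(A(-4)) = -506357/41940 - 4/3 = -562277/41940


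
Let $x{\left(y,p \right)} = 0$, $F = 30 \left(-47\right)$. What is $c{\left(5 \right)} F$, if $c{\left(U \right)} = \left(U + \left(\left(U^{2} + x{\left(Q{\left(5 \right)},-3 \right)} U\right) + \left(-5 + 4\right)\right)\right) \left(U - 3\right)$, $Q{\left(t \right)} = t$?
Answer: $-81780$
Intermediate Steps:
$F = -1410$
$c{\left(U \right)} = \left(-3 + U\right) \left(-1 + U + U^{2}\right)$ ($c{\left(U \right)} = \left(U + \left(\left(U^{2} + 0 U\right) + \left(-5 + 4\right)\right)\right) \left(U - 3\right) = \left(U + \left(\left(U^{2} + 0\right) - 1\right)\right) \left(-3 + U\right) = \left(U + \left(U^{2} - 1\right)\right) \left(-3 + U\right) = \left(U + \left(-1 + U^{2}\right)\right) \left(-3 + U\right) = \left(-1 + U + U^{2}\right) \left(-3 + U\right) = \left(-3 + U\right) \left(-1 + U + U^{2}\right)$)
$c{\left(5 \right)} F = \left(3 + 5^{3} - 20 - 2 \cdot 5^{2}\right) \left(-1410\right) = \left(3 + 125 - 20 - 50\right) \left(-1410\right) = 58 \left(-1410\right) = -81780$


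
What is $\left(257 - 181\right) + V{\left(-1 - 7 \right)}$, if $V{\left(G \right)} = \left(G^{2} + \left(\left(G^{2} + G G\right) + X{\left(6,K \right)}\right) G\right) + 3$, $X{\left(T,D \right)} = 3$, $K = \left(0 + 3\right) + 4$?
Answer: $-905$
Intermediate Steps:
$K = 7$ ($K = 3 + 4 = 7$)
$V{\left(G \right)} = 3 + G^{2} + G \left(3 + 2 G^{2}\right)$ ($V{\left(G \right)} = \left(G^{2} + \left(\left(G^{2} + G G\right) + 3\right) G\right) + 3 = \left(G^{2} + \left(\left(G^{2} + G^{2}\right) + 3\right) G\right) + 3 = \left(G^{2} + \left(2 G^{2} + 3\right) G\right) + 3 = \left(G^{2} + \left(3 + 2 G^{2}\right) G\right) + 3 = \left(G^{2} + G \left(3 + 2 G^{2}\right)\right) + 3 = 3 + G^{2} + G \left(3 + 2 G^{2}\right)$)
$\left(257 - 181\right) + V{\left(-1 - 7 \right)} = \left(257 - 181\right) + \left(3 + \left(-1 - 7\right)^{2} + 2 \left(-1 - 7\right)^{3} + 3 \left(-1 - 7\right)\right) = 76 + \left(3 + \left(-8\right)^{2} + 2 \left(-8\right)^{3} + 3 \left(-8\right)\right) = 76 + \left(3 + 64 + 2 \left(-512\right) - 24\right) = 76 + \left(3 + 64 - 1024 - 24\right) = 76 - 981 = -905$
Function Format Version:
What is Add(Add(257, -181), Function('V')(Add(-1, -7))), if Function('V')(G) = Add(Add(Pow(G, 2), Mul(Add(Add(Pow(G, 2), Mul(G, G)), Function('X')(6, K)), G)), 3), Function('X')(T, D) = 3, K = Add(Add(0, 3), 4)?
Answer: -905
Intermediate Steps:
K = 7 (K = Add(3, 4) = 7)
Function('V')(G) = Add(3, Pow(G, 2), Mul(G, Add(3, Mul(2, Pow(G, 2))))) (Function('V')(G) = Add(Add(Pow(G, 2), Mul(Add(Add(Pow(G, 2), Mul(G, G)), 3), G)), 3) = Add(Add(Pow(G, 2), Mul(Add(Add(Pow(G, 2), Pow(G, 2)), 3), G)), 3) = Add(Add(Pow(G, 2), Mul(Add(Mul(2, Pow(G, 2)), 3), G)), 3) = Add(Add(Pow(G, 2), Mul(Add(3, Mul(2, Pow(G, 2))), G)), 3) = Add(Add(Pow(G, 2), Mul(G, Add(3, Mul(2, Pow(G, 2))))), 3) = Add(3, Pow(G, 2), Mul(G, Add(3, Mul(2, Pow(G, 2))))))
Add(Add(257, -181), Function('V')(Add(-1, -7))) = Add(Add(257, -181), Add(3, Pow(Add(-1, -7), 2), Mul(2, Pow(Add(-1, -7), 3)), Mul(3, Add(-1, -7)))) = Add(76, Add(3, Pow(-8, 2), Mul(2, Pow(-8, 3)), Mul(3, -8))) = Add(76, Add(3, 64, Mul(2, -512), -24)) = Add(76, Add(3, 64, -1024, -24)) = Add(76, -981) = -905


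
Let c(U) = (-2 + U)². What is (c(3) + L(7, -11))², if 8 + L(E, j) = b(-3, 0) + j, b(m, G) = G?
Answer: 324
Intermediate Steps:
L(E, j) = -8 + j (L(E, j) = -8 + (0 + j) = -8 + j)
(c(3) + L(7, -11))² = ((-2 + 3)² + (-8 - 11))² = (1² - 19)² = (1 - 19)² = (-18)² = 324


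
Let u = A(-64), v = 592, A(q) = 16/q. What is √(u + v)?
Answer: 3*√263/2 ≈ 24.326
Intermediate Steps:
u = -¼ (u = 16/(-64) = 16*(-1/64) = -¼ ≈ -0.25000)
√(u + v) = √(-¼ + 592) = √(2367/4) = 3*√263/2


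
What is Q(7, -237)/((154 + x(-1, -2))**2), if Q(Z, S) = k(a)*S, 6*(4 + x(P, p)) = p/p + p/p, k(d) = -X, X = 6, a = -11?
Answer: 12798/203401 ≈ 0.062920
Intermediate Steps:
k(d) = -6 (k(d) = -1*6 = -6)
x(P, p) = -11/3 (x(P, p) = -4 + (p/p + p/p)/6 = -4 + (1 + 1)/6 = -4 + (1/6)*2 = -4 + 1/3 = -11/3)
Q(Z, S) = -6*S
Q(7, -237)/((154 + x(-1, -2))**2) = (-6*(-237))/((154 - 11/3)**2) = 1422/((451/3)**2) = 1422/(203401/9) = 1422*(9/203401) = 12798/203401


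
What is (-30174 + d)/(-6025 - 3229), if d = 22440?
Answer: 3867/4627 ≈ 0.83575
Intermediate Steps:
(-30174 + d)/(-6025 - 3229) = (-30174 + 22440)/(-6025 - 3229) = -7734/(-9254) = -7734*(-1/9254) = 3867/4627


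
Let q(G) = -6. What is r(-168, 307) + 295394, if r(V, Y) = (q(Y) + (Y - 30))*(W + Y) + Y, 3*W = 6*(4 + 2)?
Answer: 382150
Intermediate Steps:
W = 12 (W = (6*(4 + 2))/3 = (6*6)/3 = (1/3)*36 = 12)
r(V, Y) = Y + (-36 + Y)*(12 + Y) (r(V, Y) = (-6 + (Y - 30))*(12 + Y) + Y = (-6 + (-30 + Y))*(12 + Y) + Y = (-36 + Y)*(12 + Y) + Y = Y + (-36 + Y)*(12 + Y))
r(-168, 307) + 295394 = (-432 + 307**2 - 23*307) + 295394 = (-432 + 94249 - 7061) + 295394 = 86756 + 295394 = 382150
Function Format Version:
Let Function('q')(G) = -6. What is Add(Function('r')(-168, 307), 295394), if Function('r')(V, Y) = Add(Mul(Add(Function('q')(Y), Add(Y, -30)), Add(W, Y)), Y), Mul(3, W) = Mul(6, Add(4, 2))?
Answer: 382150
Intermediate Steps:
W = 12 (W = Mul(Rational(1, 3), Mul(6, Add(4, 2))) = Mul(Rational(1, 3), Mul(6, 6)) = Mul(Rational(1, 3), 36) = 12)
Function('r')(V, Y) = Add(Y, Mul(Add(-36, Y), Add(12, Y))) (Function('r')(V, Y) = Add(Mul(Add(-6, Add(Y, -30)), Add(12, Y)), Y) = Add(Mul(Add(-6, Add(-30, Y)), Add(12, Y)), Y) = Add(Mul(Add(-36, Y), Add(12, Y)), Y) = Add(Y, Mul(Add(-36, Y), Add(12, Y))))
Add(Function('r')(-168, 307), 295394) = Add(Add(-432, Pow(307, 2), Mul(-23, 307)), 295394) = Add(Add(-432, 94249, -7061), 295394) = Add(86756, 295394) = 382150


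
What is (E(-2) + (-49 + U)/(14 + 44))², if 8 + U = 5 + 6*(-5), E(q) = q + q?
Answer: 24649/841 ≈ 29.309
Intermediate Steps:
E(q) = 2*q
U = -33 (U = -8 + (5 + 6*(-5)) = -8 + (5 - 30) = -8 - 25 = -33)
(E(-2) + (-49 + U)/(14 + 44))² = (2*(-2) + (-49 - 33)/(14 + 44))² = (-4 - 82/58)² = (-4 - 82*1/58)² = (-4 - 41/29)² = (-157/29)² = 24649/841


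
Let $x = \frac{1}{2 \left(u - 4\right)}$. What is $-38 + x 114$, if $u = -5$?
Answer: $- \frac{133}{3} \approx -44.333$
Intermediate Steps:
$x = - \frac{1}{18}$ ($x = \frac{1}{2 \left(-5 - 4\right)} = \frac{1}{2 \left(-9\right)} = \frac{1}{-18} = - \frac{1}{18} \approx -0.055556$)
$-38 + x 114 = -38 - \frac{19}{3} = - \frac{133}{3}$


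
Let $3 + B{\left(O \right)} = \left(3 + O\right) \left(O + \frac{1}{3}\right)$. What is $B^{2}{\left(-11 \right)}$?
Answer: $\frac{61009}{9} \approx 6778.8$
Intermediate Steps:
$B{\left(O \right)} = -3 + \left(3 + O\right) \left(\frac{1}{3} + O\right)$ ($B{\left(O \right)} = -3 + \left(3 + O\right) \left(O + \frac{1}{3}\right) = -3 + \left(3 + O\right) \left(\frac{1}{3} + O\right)$)
$B^{2}{\left(-11 \right)} = \left(-2 + \left(-11\right)^{2} + \frac{10}{3} \left(-11\right)\right)^{2} = \left(-2 + 121 - \frac{110}{3}\right)^{2} = \left(\frac{247}{3}\right)^{2} = \frac{61009}{9}$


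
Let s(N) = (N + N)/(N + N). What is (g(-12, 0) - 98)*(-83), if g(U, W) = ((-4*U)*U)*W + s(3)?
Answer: 8051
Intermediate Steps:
s(N) = 1 (s(N) = (2*N)/((2*N)) = (2*N)*(1/(2*N)) = 1)
g(U, W) = 1 - 4*W*U**2 (g(U, W) = ((-4*U)*U)*W + 1 = (-4*U**2)*W + 1 = -4*W*U**2 + 1 = 1 - 4*W*U**2)
(g(-12, 0) - 98)*(-83) = ((1 - 4*0*(-12)**2) - 98)*(-83) = ((1 - 4*0*144) - 98)*(-83) = ((1 + 0) - 98)*(-83) = (1 - 98)*(-83) = -97*(-83) = 8051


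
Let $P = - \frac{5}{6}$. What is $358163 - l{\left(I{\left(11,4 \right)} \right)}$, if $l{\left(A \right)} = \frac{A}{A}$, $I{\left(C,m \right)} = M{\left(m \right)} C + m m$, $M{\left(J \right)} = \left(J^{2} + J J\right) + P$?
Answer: $358162$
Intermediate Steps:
$P = - \frac{5}{6}$ ($P = \left(-5\right) \frac{1}{6} = - \frac{5}{6} \approx -0.83333$)
$M{\left(J \right)} = - \frac{5}{6} + 2 J^{2}$ ($M{\left(J \right)} = \left(J^{2} + J J\right) - \frac{5}{6} = \left(J^{2} + J^{2}\right) - \frac{5}{6} = 2 J^{2} - \frac{5}{6} = - \frac{5}{6} + 2 J^{2}$)
$I{\left(C,m \right)} = m^{2} + C \left(- \frac{5}{6} + 2 m^{2}\right)$ ($I{\left(C,m \right)} = \left(- \frac{5}{6} + 2 m^{2}\right) C + m m = C \left(- \frac{5}{6} + 2 m^{2}\right) + m^{2} = m^{2} + C \left(- \frac{5}{6} + 2 m^{2}\right)$)
$l{\left(A \right)} = 1$
$358163 - l{\left(I{\left(11,4 \right)} \right)} = 358163 - 1 = 358162$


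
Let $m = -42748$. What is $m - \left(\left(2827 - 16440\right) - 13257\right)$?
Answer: $-15878$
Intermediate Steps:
$m - \left(\left(2827 - 16440\right) - 13257\right) = -42748 - \left(\left(2827 - 16440\right) - 13257\right) = -42748 - \left(-13613 - 13257\right) = -42748 - -26870 = -42748 + 26870 = -15878$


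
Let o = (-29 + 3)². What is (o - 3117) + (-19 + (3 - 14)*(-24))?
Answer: -2196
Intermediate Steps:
o = 676 (o = (-26)² = 676)
(o - 3117) + (-19 + (3 - 14)*(-24)) = (676 - 3117) + (-19 + (3 - 14)*(-24)) = -2441 + (-19 - 11*(-24)) = -2441 + (-19 + 264) = -2441 + 245 = -2196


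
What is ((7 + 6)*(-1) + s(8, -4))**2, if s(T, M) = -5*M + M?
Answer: 9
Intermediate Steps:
s(T, M) = -4*M
((7 + 6)*(-1) + s(8, -4))**2 = ((7 + 6)*(-1) - 4*(-4))**2 = (13*(-1) + 16)**2 = (-13 + 16)**2 = 3**2 = 9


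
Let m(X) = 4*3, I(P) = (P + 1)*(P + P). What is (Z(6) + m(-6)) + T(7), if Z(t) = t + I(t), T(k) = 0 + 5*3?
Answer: 117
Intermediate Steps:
T(k) = 15 (T(k) = 0 + 15 = 15)
I(P) = 2*P*(1 + P) (I(P) = (1 + P)*(2*P) = 2*P*(1 + P))
Z(t) = t + 2*t*(1 + t)
m(X) = 12
(Z(6) + m(-6)) + T(7) = (6*(3 + 2*6) + 12) + 15 = (6*(3 + 12) + 12) + 15 = (6*15 + 12) + 15 = (90 + 12) + 15 = 102 + 15 = 117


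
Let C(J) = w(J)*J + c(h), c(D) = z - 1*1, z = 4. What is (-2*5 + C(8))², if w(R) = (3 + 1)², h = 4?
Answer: 14641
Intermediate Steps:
w(R) = 16 (w(R) = 4² = 16)
c(D) = 3 (c(D) = 4 - 1*1 = 4 - 1 = 3)
C(J) = 3 + 16*J (C(J) = 16*J + 3 = 3 + 16*J)
(-2*5 + C(8))² = (-2*5 + (3 + 16*8))² = (-10 + (3 + 128))² = (-10 + 131)² = 121² = 14641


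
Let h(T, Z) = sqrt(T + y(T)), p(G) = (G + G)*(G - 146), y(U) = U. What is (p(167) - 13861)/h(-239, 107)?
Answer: 6847*I*sqrt(478)/478 ≈ 313.17*I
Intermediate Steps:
p(G) = 2*G*(-146 + G) (p(G) = (2*G)*(-146 + G) = 2*G*(-146 + G))
h(T, Z) = sqrt(2)*sqrt(T) (h(T, Z) = sqrt(T + T) = sqrt(2*T) = sqrt(2)*sqrt(T))
(p(167) - 13861)/h(-239, 107) = (2*167*(-146 + 167) - 13861)/((sqrt(2)*sqrt(-239))) = (2*167*21 - 13861)/((sqrt(2)*(I*sqrt(239)))) = (7014 - 13861)/((I*sqrt(478))) = -(-6847)*I*sqrt(478)/478 = 6847*I*sqrt(478)/478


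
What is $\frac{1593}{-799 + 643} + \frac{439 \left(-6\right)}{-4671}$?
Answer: $- \frac{781111}{80964} \approx -9.6476$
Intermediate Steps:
$\frac{1593}{-799 + 643} + \frac{439 \left(-6\right)}{-4671} = \frac{1593}{-156} - - \frac{878}{1557} = 1593 \left(- \frac{1}{156}\right) + \frac{878}{1557} = - \frac{531}{52} + \frac{878}{1557} = - \frac{781111}{80964}$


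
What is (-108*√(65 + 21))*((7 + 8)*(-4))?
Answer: 6480*√86 ≈ 60093.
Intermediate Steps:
(-108*√(65 + 21))*((7 + 8)*(-4)) = (-108*√86)*(15*(-4)) = -108*√86*(-60) = 6480*√86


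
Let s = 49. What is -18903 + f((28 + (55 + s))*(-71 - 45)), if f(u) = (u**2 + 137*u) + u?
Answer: 232325385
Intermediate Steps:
f(u) = u**2 + 138*u
-18903 + f((28 + (55 + s))*(-71 - 45)) = -18903 + ((28 + (55 + 49))*(-71 - 45))*(138 + (28 + (55 + 49))*(-71 - 45)) = -18903 + ((28 + 104)*(-116))*(138 + (28 + 104)*(-116)) = -18903 + (132*(-116))*(138 + 132*(-116)) = -18903 - 15312*(138 - 15312) = -18903 - 15312*(-15174) = -18903 + 232344288 = 232325385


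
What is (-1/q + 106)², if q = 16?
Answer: 2873025/256 ≈ 11223.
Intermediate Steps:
(-1/q + 106)² = (-1/16 + 106)² = (1695/16)² = 2873025/256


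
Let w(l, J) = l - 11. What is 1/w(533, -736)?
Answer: 1/522 ≈ 0.0019157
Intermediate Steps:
w(l, J) = -11 + l
1/w(533, -736) = 1/(-11 + 533) = 1/522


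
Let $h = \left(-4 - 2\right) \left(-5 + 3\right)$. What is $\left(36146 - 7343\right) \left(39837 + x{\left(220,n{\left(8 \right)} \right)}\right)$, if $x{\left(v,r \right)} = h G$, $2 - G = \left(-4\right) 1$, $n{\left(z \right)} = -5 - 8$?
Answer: $1149498927$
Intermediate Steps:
$n{\left(z \right)} = -13$ ($n{\left(z \right)} = -5 - 8 = -13$)
$G = 6$ ($G = 2 - \left(-4\right) 1 = 2 - -4 = 2 + 4 = 6$)
$h = 12$ ($h = \left(-6\right) \left(-2\right) = 12$)
$x{\left(v,r \right)} = 72$ ($x{\left(v,r \right)} = 12 \cdot 6 = 72$)
$\left(36146 - 7343\right) \left(39837 + x{\left(220,n{\left(8 \right)} \right)}\right) = \left(36146 - 7343\right) \left(39837 + 72\right) = 28803 \cdot 39909 = 1149498927$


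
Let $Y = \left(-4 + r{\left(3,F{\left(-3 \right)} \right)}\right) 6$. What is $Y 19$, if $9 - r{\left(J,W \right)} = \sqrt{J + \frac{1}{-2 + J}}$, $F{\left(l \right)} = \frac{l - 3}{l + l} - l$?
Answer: $342$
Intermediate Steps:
$F{\left(l \right)} = - l + \frac{-3 + l}{2 l}$ ($F{\left(l \right)} = \frac{-3 + l}{2 l} - l = - l + \frac{-3 + l}{2 l}$)
$r{\left(J,W \right)} = 9 - \sqrt{J + \frac{1}{-2 + J}}$
$Y = 18$ ($Y = \left(-4 + \left(9 - \sqrt{\frac{1 + 3 \left(-2 + 3\right)}{-2 + 3}}\right)\right) 6 = \left(-4 + \left(9 - \sqrt{\frac{1 + 3 \cdot 1}{1}}\right)\right) 6 = \left(-4 + \left(9 - \sqrt{1 \left(1 + 3\right)}\right)\right) 6 = \left(-4 + \left(9 - \sqrt{1 \cdot 4}\right)\right) 6 = \left(-4 + \left(9 - \sqrt{4}\right)\right) 6 = \left(-4 + \left(9 - 2\right)\right) 6 = \left(-4 + 7\right) 6 = 3 \cdot 6 = 18$)
$Y 19 = 18 \cdot 19 = 342$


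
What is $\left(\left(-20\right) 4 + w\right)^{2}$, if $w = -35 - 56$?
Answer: $29241$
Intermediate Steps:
$w = -91$
$\left(\left(-20\right) 4 + w\right)^{2} = \left(\left(-20\right) 4 - 91\right)^{2} = \left(-80 - 91\right)^{2} = \left(-171\right)^{2} = 29241$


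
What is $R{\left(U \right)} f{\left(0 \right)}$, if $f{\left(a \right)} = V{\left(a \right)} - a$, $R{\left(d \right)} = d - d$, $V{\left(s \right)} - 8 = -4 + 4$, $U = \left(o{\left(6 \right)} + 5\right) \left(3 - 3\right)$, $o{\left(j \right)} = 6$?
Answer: $0$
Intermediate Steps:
$U = 0$ ($U = \left(6 + 5\right) \left(3 - 3\right) = 11 \cdot 0 = 0$)
$V{\left(s \right)} = 8$ ($V{\left(s \right)} = 8 + \left(-4 + 4\right) = 8 + 0 = 8$)
$R{\left(d \right)} = 0$
$f{\left(a \right)} = 8 - a$
$R{\left(U \right)} f{\left(0 \right)} = 0 \left(8 - 0\right) = 0 \left(8 + 0\right) = 0 \cdot 8 = 0$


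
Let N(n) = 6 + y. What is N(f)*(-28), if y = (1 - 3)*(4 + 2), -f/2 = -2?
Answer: 168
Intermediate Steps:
f = 4 (f = -2*(-2) = 4)
y = -12 (y = -2*6 = -12)
N(n) = -6 (N(n) = 6 - 12 = -6)
N(f)*(-28) = -6*(-28) = 168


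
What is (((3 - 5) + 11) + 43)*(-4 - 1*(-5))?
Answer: 52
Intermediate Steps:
(((3 - 5) + 11) + 43)*(-4 - 1*(-5)) = ((-2 + 11) + 43)*(-4 + 5) = (9 + 43)*1 = 52*1 = 52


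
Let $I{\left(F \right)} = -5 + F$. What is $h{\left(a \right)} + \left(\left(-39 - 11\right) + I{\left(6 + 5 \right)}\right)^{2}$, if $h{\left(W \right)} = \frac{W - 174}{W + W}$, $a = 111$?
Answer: $\frac{143243}{74} \approx 1935.7$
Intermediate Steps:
$h{\left(W \right)} = \frac{-174 + W}{2 W}$
$h{\left(a \right)} + \left(\left(-39 - 11\right) + I{\left(6 + 5 \right)}\right)^{2} = \frac{-174 + 111}{2 \cdot 111} + \left(\left(-39 - 11\right) + \left(-5 + \left(6 + 5\right)\right)\right)^{2} = \frac{1}{2} \cdot \frac{1}{111} \left(-63\right) + \left(\left(-39 - 11\right) + \left(-5 + 11\right)\right)^{2} = - \frac{21}{74} + \left(-50 + 6\right)^{2} = - \frac{21}{74} + \left(-44\right)^{2} = - \frac{21}{74} + 1936 = \frac{143243}{74}$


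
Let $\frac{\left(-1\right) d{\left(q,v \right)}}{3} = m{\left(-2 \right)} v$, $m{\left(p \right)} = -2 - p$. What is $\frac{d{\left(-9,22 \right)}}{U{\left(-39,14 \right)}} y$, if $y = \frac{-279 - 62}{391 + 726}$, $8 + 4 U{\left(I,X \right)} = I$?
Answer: $0$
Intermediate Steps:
$d{\left(q,v \right)} = 0$ ($d{\left(q,v \right)} = - 3 \left(-2 - -2\right) v = - 3 \left(-2 + 2\right) v = - 3 \cdot 0 v = \left(-3\right) 0 = 0$)
$U{\left(I,X \right)} = -2 + \frac{I}{4}$
$y = - \frac{341}{1117} \approx -0.30528$
$\frac{d{\left(-9,22 \right)}}{U{\left(-39,14 \right)}} y = \frac{0}{-2 + \frac{1}{4} \left(-39\right)} \left(- \frac{341}{1117}\right) = \frac{0}{-2 - \frac{39}{4}} \left(- \frac{341}{1117}\right) = \frac{0}{- \frac{47}{4}} \left(- \frac{341}{1117}\right) = 0 \left(- \frac{4}{47}\right) \left(- \frac{341}{1117}\right) = 0 \left(- \frac{341}{1117}\right) = 0$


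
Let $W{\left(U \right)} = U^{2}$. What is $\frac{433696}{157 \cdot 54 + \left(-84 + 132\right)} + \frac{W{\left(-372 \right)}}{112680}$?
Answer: $\frac{347560606}{6671595} \approx 52.096$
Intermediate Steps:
$\frac{433696}{157 \cdot 54 + \left(-84 + 132\right)} + \frac{W{\left(-372 \right)}}{112680} = \frac{433696}{157 \cdot 54 + \left(-84 + 132\right)} + \frac{\left(-372\right)^{2}}{112680} = \frac{433696}{8478 + 48} + 138384 \cdot \frac{1}{112680} = \frac{433696}{8526} + \frac{1922}{1565} = 433696 \cdot \frac{1}{8526} + \frac{1922}{1565} = \frac{216848}{4263} + \frac{1922}{1565} = \frac{347560606}{6671595}$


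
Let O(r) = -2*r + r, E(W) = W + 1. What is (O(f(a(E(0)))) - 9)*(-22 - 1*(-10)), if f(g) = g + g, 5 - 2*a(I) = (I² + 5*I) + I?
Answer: 84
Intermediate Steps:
E(W) = 1 + W
a(I) = 5/2 - 3*I - I²/2 (a(I) = 5/2 - ((I² + 5*I) + I)/2 = 5/2 - (I² + 6*I)/2 = 5/2 + (-3*I - I²/2) = 5/2 - 3*I - I²/2)
f(g) = 2*g
O(r) = -r
(O(f(a(E(0)))) - 9)*(-22 - 1*(-10)) = (-2*(5/2 - 3*(1 + 0) - (1 + 0)²/2) - 9)*(-22 - 1*(-10)) = (-2*(5/2 - 3*1 - ½*1²) - 9)*(-22 + 10) = (-2*(5/2 - 3 - ½*1) - 9)*(-12) = (-2*(5/2 - 3 - ½) - 9)*(-12) = (-2*(-1) - 9)*(-12) = (-1*(-2) - 9)*(-12) = (2 - 9)*(-12) = -7*(-12) = 84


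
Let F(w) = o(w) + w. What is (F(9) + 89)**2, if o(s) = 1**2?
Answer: 9801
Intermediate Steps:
o(s) = 1
F(w) = 1 + w
(F(9) + 89)**2 = ((1 + 9) + 89)**2 = (10 + 89)**2 = 99**2 = 9801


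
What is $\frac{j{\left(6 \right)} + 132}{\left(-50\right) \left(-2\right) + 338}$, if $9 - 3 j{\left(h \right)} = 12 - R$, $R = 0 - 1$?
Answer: $\frac{196}{657} \approx 0.29833$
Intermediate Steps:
$R = -1$
$j{\left(h \right)} = - \frac{4}{3}$ ($j{\left(h \right)} = 3 - \frac{12 - -1}{3} = 3 - \frac{12 + 1}{3} = 3 - \frac{13}{3} = - \frac{4}{3}$)
$\frac{j{\left(6 \right)} + 132}{\left(-50\right) \left(-2\right) + 338} = \frac{- \frac{4}{3} + 132}{\left(-50\right) \left(-2\right) + 338} = \frac{392}{3 \left(100 + 338\right)} = \frac{392}{3 \cdot 438} = \frac{392}{3} \cdot \frac{1}{438} = \frac{196}{657}$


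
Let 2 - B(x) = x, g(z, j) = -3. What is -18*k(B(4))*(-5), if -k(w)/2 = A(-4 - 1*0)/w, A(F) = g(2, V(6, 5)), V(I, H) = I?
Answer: -270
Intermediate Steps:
A(F) = -3
B(x) = 2 - x
k(w) = 6/w (k(w) = -(-6)/w = 6/w)
-18*k(B(4))*(-5) = -108/(2 - 1*4)*(-5) = -108/(2 - 4)*(-5) = -108/(-2)*(-5) = -108*(-1)/2*(-5) = -18*(-3)*(-5) = 54*(-5) = -270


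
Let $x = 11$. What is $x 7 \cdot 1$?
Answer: $77$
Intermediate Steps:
$x 7 \cdot 1 = 11 \cdot 7 \cdot 1 = 77 \cdot 1 = 77$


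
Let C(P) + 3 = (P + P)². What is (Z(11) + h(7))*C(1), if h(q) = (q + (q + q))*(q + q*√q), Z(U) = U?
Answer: 158 + 147*√7 ≈ 546.93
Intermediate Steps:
h(q) = 3*q*(q + q^(3/2)) (h(q) = (q + 2*q)*(q + q^(3/2)) = (3*q)*(q + q^(3/2)) = 3*q*(q + q^(3/2)))
C(P) = -3 + 4*P² (C(P) = -3 + (P + P)² = -3 + (2*P)² = -3 + 4*P²)
(Z(11) + h(7))*C(1) = (11 + (3*7² + 3*7^(5/2)))*(-3 + 4*1²) = (11 + (3*49 + 3*(49*√7)))*(-3 + 4*1) = (11 + (147 + 147*√7))*(-3 + 4) = (158 + 147*√7)*1 = 158 + 147*√7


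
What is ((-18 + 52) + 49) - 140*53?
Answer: -7337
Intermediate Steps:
((-18 + 52) + 49) - 140*53 = (34 + 49) - 7420 = 83 - 7420 = -7337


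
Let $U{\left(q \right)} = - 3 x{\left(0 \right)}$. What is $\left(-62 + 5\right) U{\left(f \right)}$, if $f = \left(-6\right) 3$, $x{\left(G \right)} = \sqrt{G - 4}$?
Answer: $342 i \approx 342.0 i$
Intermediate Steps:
$x{\left(G \right)} = \sqrt{-4 + G}$
$f = -18$
$U{\left(q \right)} = - 6 i$ ($U{\left(q \right)} = - 3 \sqrt{-4 + 0} = - 3 \sqrt{-4} = - 3 \cdot 2 i = - 6 i$)
$\left(-62 + 5\right) U{\left(f \right)} = \left(-62 + 5\right) \left(- 6 i\right) = - 57 \left(- 6 i\right) = 342 i$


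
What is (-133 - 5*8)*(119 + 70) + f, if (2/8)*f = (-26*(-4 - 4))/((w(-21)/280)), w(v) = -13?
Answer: -50617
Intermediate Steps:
f = -17920 (f = 4*((-26*(-4 - 4))/((-13/280))) = 4*((-26*(-8))/((-13*1/280))) = 4*(208/(-13/280)) = 4*(208*(-280/13)) = 4*(-4480) = -17920)
(-133 - 5*8)*(119 + 70) + f = (-133 - 5*8)*(119 + 70) - 17920 = (-133 - 40)*189 - 17920 = -173*189 - 17920 = -32697 - 17920 = -50617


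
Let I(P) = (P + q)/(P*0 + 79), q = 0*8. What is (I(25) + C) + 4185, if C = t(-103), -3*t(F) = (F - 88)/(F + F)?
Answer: 204320431/48822 ≈ 4185.0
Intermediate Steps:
q = 0
t(F) = -(-88 + F)/(6*F) (t(F) = -(F - 88)/(3*(F + F)) = -(-88 + F)/(3*(2*F)) = -(-88 + F)*1/(2*F)/3 = -(-88 + F)/(6*F))
C = -191/618 (C = (1/6)*(88 - 1*(-103))/(-103) = (1/6)*(-1/103)*(88 + 103) = (1/6)*(-1/103)*191 = -191/618 ≈ -0.30906)
I(P) = P/79 (I(P) = (P + 0)/(P*0 + 79) = P/(0 + 79) = P/79)
(I(25) + C) + 4185 = ((1/79)*25 - 191/618) + 4185 = (25/79 - 191/618) + 4185 = 361/48822 + 4185 = 204320431/48822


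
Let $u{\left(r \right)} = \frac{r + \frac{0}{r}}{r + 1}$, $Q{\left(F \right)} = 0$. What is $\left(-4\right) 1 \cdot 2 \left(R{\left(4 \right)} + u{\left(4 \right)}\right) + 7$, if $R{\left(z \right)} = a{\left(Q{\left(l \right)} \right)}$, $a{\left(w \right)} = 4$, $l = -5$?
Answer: $- \frac{157}{5} \approx -31.4$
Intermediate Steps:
$u{\left(r \right)} = \frac{r}{1 + r}$ ($u{\left(r \right)} = \frac{r + 0}{1 + r} = \frac{r}{1 + r}$)
$R{\left(z \right)} = 4$
$\left(-4\right) 1 \cdot 2 \left(R{\left(4 \right)} + u{\left(4 \right)}\right) + 7 = \left(-4\right) 1 \cdot 2 \left(4 + \frac{4}{1 + 4}\right) + 7 = \left(-4\right) 2 \left(4 + \frac{4}{5}\right) + 7 = - 8 \left(4 + 4 \cdot \frac{1}{5}\right) + 7 = - 8 \left(4 + \frac{4}{5}\right) + 7 = \left(-8\right) \frac{24}{5} + 7 = - \frac{192}{5} + 7 = - \frac{157}{5}$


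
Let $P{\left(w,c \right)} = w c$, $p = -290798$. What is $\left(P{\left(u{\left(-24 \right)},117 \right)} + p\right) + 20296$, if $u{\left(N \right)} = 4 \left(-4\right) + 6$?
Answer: $-271672$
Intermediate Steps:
$u{\left(N \right)} = -10$ ($u{\left(N \right)} = -16 + 6 = -10$)
$P{\left(w,c \right)} = c w$
$\left(P{\left(u{\left(-24 \right)},117 \right)} + p\right) + 20296 = \left(117 \left(-10\right) - 290798\right) + 20296 = \left(-1170 - 290798\right) + 20296 = -291968 + 20296 = -271672$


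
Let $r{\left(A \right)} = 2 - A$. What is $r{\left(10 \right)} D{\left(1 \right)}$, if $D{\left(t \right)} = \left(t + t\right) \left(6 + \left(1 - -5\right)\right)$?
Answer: $-192$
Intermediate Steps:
$D{\left(t \right)} = 24 t$ ($D{\left(t \right)} = 2 t \left(6 + \left(1 + 5\right)\right) = 2 t \left(6 + 6\right) = 2 t 12 = 24 t$)
$r{\left(10 \right)} D{\left(1 \right)} = \left(2 - 10\right) 24 \cdot 1 = \left(2 - 10\right) 24 = \left(-8\right) 24 = -192$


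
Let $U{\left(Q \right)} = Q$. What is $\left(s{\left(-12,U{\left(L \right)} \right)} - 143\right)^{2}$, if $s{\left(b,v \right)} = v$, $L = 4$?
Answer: $19321$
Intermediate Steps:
$\left(s{\left(-12,U{\left(L \right)} \right)} - 143\right)^{2} = \left(4 - 143\right)^{2} = \left(-139\right)^{2} = 19321$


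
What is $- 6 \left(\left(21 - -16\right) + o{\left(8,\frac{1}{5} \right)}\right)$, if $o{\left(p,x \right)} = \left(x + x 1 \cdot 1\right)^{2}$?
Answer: $- \frac{5574}{25} \approx -222.96$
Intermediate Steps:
$o{\left(p,x \right)} = 4 x^{2}$ ($o{\left(p,x \right)} = \left(x + x 1\right)^{2} = \left(x + x\right)^{2} = \left(2 x\right)^{2} = 4 x^{2}$)
$- 6 \left(\left(21 - -16\right) + o{\left(8,\frac{1}{5} \right)}\right) = - 6 \left(\left(21 - -16\right) + 4 \left(\frac{1}{5}\right)^{2}\right) = - 6 \left(\left(21 + 16\right) + \frac{4}{25}\right) = - 6 \left(37 + 4 \cdot \frac{1}{25}\right) = - 6 \left(37 + \frac{4}{25}\right) = \left(-6\right) \frac{929}{25} = - \frac{5574}{25}$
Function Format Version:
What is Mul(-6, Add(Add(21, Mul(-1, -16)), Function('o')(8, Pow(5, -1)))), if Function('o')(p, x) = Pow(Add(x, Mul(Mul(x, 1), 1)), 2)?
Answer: Rational(-5574, 25) ≈ -222.96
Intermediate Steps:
Function('o')(p, x) = Mul(4, Pow(x, 2)) (Function('o')(p, x) = Pow(Add(x, Mul(x, 1)), 2) = Pow(Add(x, x), 2) = Pow(Mul(2, x), 2) = Mul(4, Pow(x, 2)))
Mul(-6, Add(Add(21, Mul(-1, -16)), Function('o')(8, Pow(5, -1)))) = Mul(-6, Add(Add(21, Mul(-1, -16)), Mul(4, Pow(Pow(5, -1), 2)))) = Mul(-6, Add(Add(21, 16), Mul(4, Pow(Rational(1, 5), 2)))) = Mul(-6, Add(37, Mul(4, Rational(1, 25)))) = Mul(-6, Add(37, Rational(4, 25))) = Mul(-6, Rational(929, 25)) = Rational(-5574, 25)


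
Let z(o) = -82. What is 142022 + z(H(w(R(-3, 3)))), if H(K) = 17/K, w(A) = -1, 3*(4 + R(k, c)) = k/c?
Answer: 141940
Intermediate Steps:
R(k, c) = -4 + k/(3*c) (R(k, c) = -4 + (k/c)/3 = -4 + k/(3*c))
142022 + z(H(w(R(-3, 3)))) = 142022 - 82 = 141940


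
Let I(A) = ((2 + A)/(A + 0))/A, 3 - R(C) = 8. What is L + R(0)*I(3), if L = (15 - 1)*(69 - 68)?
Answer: 101/9 ≈ 11.222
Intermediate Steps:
R(C) = -5 (R(C) = 3 - 1*8 = 3 - 8 = -5)
I(A) = (2 + A)/A**2 (I(A) = ((2 + A)/A)/A = (2 + A)/A**2)
L = 14 (L = 14*1 = 14)
L + R(0)*I(3) = 14 - 5*(2 + 3)/3**2 = 14 - 5*5/9 = 14 - 25/9 = 101/9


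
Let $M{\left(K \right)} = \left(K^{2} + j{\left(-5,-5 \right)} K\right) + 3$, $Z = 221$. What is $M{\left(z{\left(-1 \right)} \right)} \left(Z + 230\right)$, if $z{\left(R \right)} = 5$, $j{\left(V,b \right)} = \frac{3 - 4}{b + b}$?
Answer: $\frac{25707}{2} \approx 12854.0$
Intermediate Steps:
$j{\left(V,b \right)} = - \frac{1}{2 b}$
$M{\left(K \right)} = 3 + K^{2} + \frac{K}{10}$ ($M{\left(K \right)} = \left(K^{2} + - \frac{1}{2 \left(-5\right)} K\right) + 3 = \left(K^{2} + \left(- \frac{1}{2}\right) \left(- \frac{1}{5}\right) K\right) + 3 = \left(K^{2} + \frac{K}{10}\right) + 3 = 3 + K^{2} + \frac{K}{10}$)
$M{\left(z{\left(-1 \right)} \right)} \left(Z + 230\right) = \left(3 + 5^{2} + \frac{1}{10} \cdot 5\right) \left(221 + 230\right) = \left(3 + 25 + \frac{1}{2}\right) 451 = \frac{57}{2} \cdot 451 = \frac{25707}{2}$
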